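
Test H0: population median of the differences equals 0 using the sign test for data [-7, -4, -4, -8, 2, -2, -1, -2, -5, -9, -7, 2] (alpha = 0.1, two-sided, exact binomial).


Step 1: Discard zero differences. Original n = 12; n_eff = number of nonzero differences = 12.
Nonzero differences (with sign): -7, -4, -4, -8, +2, -2, -1, -2, -5, -9, -7, +2
Step 2: Count signs: positive = 2, negative = 10.
Step 3: Under H0: P(positive) = 0.5, so the number of positives S ~ Bin(12, 0.5).
Step 4: Two-sided exact p-value = sum of Bin(12,0.5) probabilities at or below the observed probability = 0.038574.
Step 5: alpha = 0.1. reject H0.

n_eff = 12, pos = 2, neg = 10, p = 0.038574, reject H0.


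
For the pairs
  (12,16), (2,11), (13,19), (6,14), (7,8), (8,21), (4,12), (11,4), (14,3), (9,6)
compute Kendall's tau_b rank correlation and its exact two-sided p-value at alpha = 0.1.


Step 1: Enumerate the 45 unordered pairs (i,j) with i<j and classify each by sign(x_j-x_i) * sign(y_j-y_i).
  (1,2):dx=-10,dy=-5->C; (1,3):dx=+1,dy=+3->C; (1,4):dx=-6,dy=-2->C; (1,5):dx=-5,dy=-8->C
  (1,6):dx=-4,dy=+5->D; (1,7):dx=-8,dy=-4->C; (1,8):dx=-1,dy=-12->C; (1,9):dx=+2,dy=-13->D
  (1,10):dx=-3,dy=-10->C; (2,3):dx=+11,dy=+8->C; (2,4):dx=+4,dy=+3->C; (2,5):dx=+5,dy=-3->D
  (2,6):dx=+6,dy=+10->C; (2,7):dx=+2,dy=+1->C; (2,8):dx=+9,dy=-7->D; (2,9):dx=+12,dy=-8->D
  (2,10):dx=+7,dy=-5->D; (3,4):dx=-7,dy=-5->C; (3,5):dx=-6,dy=-11->C; (3,6):dx=-5,dy=+2->D
  (3,7):dx=-9,dy=-7->C; (3,8):dx=-2,dy=-15->C; (3,9):dx=+1,dy=-16->D; (3,10):dx=-4,dy=-13->C
  (4,5):dx=+1,dy=-6->D; (4,6):dx=+2,dy=+7->C; (4,7):dx=-2,dy=-2->C; (4,8):dx=+5,dy=-10->D
  (4,9):dx=+8,dy=-11->D; (4,10):dx=+3,dy=-8->D; (5,6):dx=+1,dy=+13->C; (5,7):dx=-3,dy=+4->D
  (5,8):dx=+4,dy=-4->D; (5,9):dx=+7,dy=-5->D; (5,10):dx=+2,dy=-2->D; (6,7):dx=-4,dy=-9->C
  (6,8):dx=+3,dy=-17->D; (6,9):dx=+6,dy=-18->D; (6,10):dx=+1,dy=-15->D; (7,8):dx=+7,dy=-8->D
  (7,9):dx=+10,dy=-9->D; (7,10):dx=+5,dy=-6->D; (8,9):dx=+3,dy=-1->D; (8,10):dx=-2,dy=+2->D
  (9,10):dx=-5,dy=+3->D
Step 2: C = 20, D = 25, total pairs = 45.
Step 3: tau = (C - D)/(n(n-1)/2) = (20 - 25)/45 = -0.111111.
Step 4: Exact two-sided p-value (enumerate n! = 3628800 permutations of y under H0): p = 0.727490.
Step 5: alpha = 0.1. fail to reject H0.

tau_b = -0.1111 (C=20, D=25), p = 0.727490, fail to reject H0.


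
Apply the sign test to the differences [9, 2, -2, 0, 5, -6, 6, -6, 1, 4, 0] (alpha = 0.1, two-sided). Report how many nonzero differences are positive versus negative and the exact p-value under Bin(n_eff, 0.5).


Step 1: Discard zero differences. Original n = 11; n_eff = number of nonzero differences = 9.
Nonzero differences (with sign): +9, +2, -2, +5, -6, +6, -6, +1, +4
Step 2: Count signs: positive = 6, negative = 3.
Step 3: Under H0: P(positive) = 0.5, so the number of positives S ~ Bin(9, 0.5).
Step 4: Two-sided exact p-value = sum of Bin(9,0.5) probabilities at or below the observed probability = 0.507812.
Step 5: alpha = 0.1. fail to reject H0.

n_eff = 9, pos = 6, neg = 3, p = 0.507812, fail to reject H0.


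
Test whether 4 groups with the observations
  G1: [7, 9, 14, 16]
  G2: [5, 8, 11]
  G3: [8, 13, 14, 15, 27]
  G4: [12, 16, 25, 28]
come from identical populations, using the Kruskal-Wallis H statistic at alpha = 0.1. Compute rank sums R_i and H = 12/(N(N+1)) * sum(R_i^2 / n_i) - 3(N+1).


Step 1: Combine all N = 16 observations and assign midranks.
sorted (value, group, rank): (5,G2,1), (7,G1,2), (8,G2,3.5), (8,G3,3.5), (9,G1,5), (11,G2,6), (12,G4,7), (13,G3,8), (14,G1,9.5), (14,G3,9.5), (15,G3,11), (16,G1,12.5), (16,G4,12.5), (25,G4,14), (27,G3,15), (28,G4,16)
Step 2: Sum ranks within each group.
R_1 = 29 (n_1 = 4)
R_2 = 10.5 (n_2 = 3)
R_3 = 47 (n_3 = 5)
R_4 = 49.5 (n_4 = 4)
Step 3: H = 12/(N(N+1)) * sum(R_i^2/n_i) - 3(N+1)
     = 12/(16*17) * (29^2/4 + 10.5^2/3 + 47^2/5 + 49.5^2/4) - 3*17
     = 0.044118 * 1301.36 - 51
     = 6.413051.
Step 4: Ties present; correction factor C = 1 - 18/(16^3 - 16) = 0.995588. Corrected H = 6.413051 / 0.995588 = 6.441470.
Step 5: Under H0, H ~ chi^2(3); p-value = 0.092000.
Step 6: alpha = 0.1. reject H0.

H = 6.4415, df = 3, p = 0.092000, reject H0.


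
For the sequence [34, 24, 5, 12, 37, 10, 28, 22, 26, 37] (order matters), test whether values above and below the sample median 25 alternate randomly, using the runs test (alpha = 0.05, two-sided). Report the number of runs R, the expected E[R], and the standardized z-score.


Step 1: Compute median = 25; label A = above, B = below.
Labels in order: ABBBABABAA  (n_A = 5, n_B = 5)
Step 2: Count runs R = 7.
Step 3: Under H0 (random ordering), E[R] = 2*n_A*n_B/(n_A+n_B) + 1 = 2*5*5/10 + 1 = 6.0000.
        Var[R] = 2*n_A*n_B*(2*n_A*n_B - n_A - n_B) / ((n_A+n_B)^2 * (n_A+n_B-1)) = 2000/900 = 2.2222.
        SD[R] = 1.4907.
Step 4: Continuity-corrected z = (R - 0.5 - E[R]) / SD[R] = (7 - 0.5 - 6.0000) / 1.4907 = 0.3354.
Step 5: Two-sided p-value via normal approximation = 2*(1 - Phi(|z|)) = 0.737316.
Step 6: alpha = 0.05. fail to reject H0.

R = 7, z = 0.3354, p = 0.737316, fail to reject H0.


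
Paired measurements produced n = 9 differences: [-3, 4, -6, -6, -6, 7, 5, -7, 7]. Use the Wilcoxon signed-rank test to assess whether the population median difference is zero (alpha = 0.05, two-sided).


Step 1: Drop any zero differences (none here) and take |d_i|.
|d| = [3, 4, 6, 6, 6, 7, 5, 7, 7]
Step 2: Midrank |d_i| (ties get averaged ranks).
ranks: |3|->1, |4|->2, |6|->5, |6|->5, |6|->5, |7|->8, |5|->3, |7|->8, |7|->8
Step 3: Attach original signs; sum ranks with positive sign and with negative sign.
W+ = 2 + 8 + 3 + 8 = 21
W- = 1 + 5 + 5 + 5 + 8 = 24
(Check: W+ + W- = 45 should equal n(n+1)/2 = 45.)
Step 4: Test statistic W = min(W+, W-) = 21.
Step 5: Ties in |d|, so use the tie-corrected normal approximation.
        E[W] = n(n+1)/4 = 9*10/4 = 22.5.
        Tie groups: |d|=6 (t=3), |d|=7 (t=3); sum(t^3 - t) = 48.
        Var[W] = n(n+1)(2n+1)/24 - sum(t^3-t)/48 = 1710/24 - 48/48 = 70.25.
        z = (W - E[W]) / sqrt(Var[W]) = (21 - 22.5) / 8.3815 = -0.1790.
        Two-sided p = 2*Phi(z) = 0.857965.
Step 6: alpha = 0.05. fail to reject H0.

W+ = 21, W- = 24, W = min = 21, p = 0.857965, fail to reject H0.


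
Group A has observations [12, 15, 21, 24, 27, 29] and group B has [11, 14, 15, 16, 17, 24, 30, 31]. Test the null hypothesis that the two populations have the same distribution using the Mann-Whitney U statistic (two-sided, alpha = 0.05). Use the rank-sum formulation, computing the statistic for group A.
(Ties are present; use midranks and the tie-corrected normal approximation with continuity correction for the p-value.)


Step 1: Combine and sort all 14 observations; assign midranks.
sorted (value, group): (11,Y), (12,X), (14,Y), (15,X), (15,Y), (16,Y), (17,Y), (21,X), (24,X), (24,Y), (27,X), (29,X), (30,Y), (31,Y)
ranks: 11->1, 12->2, 14->3, 15->4.5, 15->4.5, 16->6, 17->7, 21->8, 24->9.5, 24->9.5, 27->11, 29->12, 30->13, 31->14
Step 2: Rank sum for X: R1 = 2 + 4.5 + 8 + 9.5 + 11 + 12 = 47.
Step 3: U_X = R1 - n1(n1+1)/2 = 47 - 6*7/2 = 47 - 21 = 26.
       U_Y = n1*n2 - U_X = 48 - 26 = 22.
Step 4: Ties are present, so use the tie-corrected normal approximation (with continuity correction) for the p-value.
Step 5: p-value = 0.846116; compare to alpha = 0.05. fail to reject H0.

U_X = 26, p = 0.846116, fail to reject H0 at alpha = 0.05.


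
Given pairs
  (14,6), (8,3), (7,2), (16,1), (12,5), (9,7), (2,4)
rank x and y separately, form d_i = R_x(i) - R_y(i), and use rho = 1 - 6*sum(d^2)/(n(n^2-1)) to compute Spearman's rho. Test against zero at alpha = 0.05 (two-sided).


Step 1: Rank x and y separately (midranks; no ties here).
rank(x): 14->6, 8->3, 7->2, 16->7, 12->5, 9->4, 2->1
rank(y): 6->6, 3->3, 2->2, 1->1, 5->5, 7->7, 4->4
Step 2: d_i = R_x(i) - R_y(i); compute d_i^2.
  (6-6)^2=0, (3-3)^2=0, (2-2)^2=0, (7-1)^2=36, (5-5)^2=0, (4-7)^2=9, (1-4)^2=9
sum(d^2) = 54.
Step 3: rho = 1 - 6*54 / (7*(7^2 - 1)) = 1 - 324/336 = 0.035714.
Step 4: Under H0, t = rho * sqrt((n-2)/(1-rho^2)) = 0.0799 ~ t(5).
Step 5: Two-sided p-value from the t-distribution with 5 df = 0.939408.
Step 6: alpha = 0.05. fail to reject H0.

rho = 0.0357, p = 0.939408, fail to reject H0 at alpha = 0.05.


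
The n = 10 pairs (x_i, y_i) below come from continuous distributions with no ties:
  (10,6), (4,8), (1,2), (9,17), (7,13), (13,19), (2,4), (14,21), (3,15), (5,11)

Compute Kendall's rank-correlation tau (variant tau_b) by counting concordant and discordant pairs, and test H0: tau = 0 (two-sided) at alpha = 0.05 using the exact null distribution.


Step 1: Enumerate the 45 unordered pairs (i,j) with i<j and classify each by sign(x_j-x_i) * sign(y_j-y_i).
  (1,2):dx=-6,dy=+2->D; (1,3):dx=-9,dy=-4->C; (1,4):dx=-1,dy=+11->D; (1,5):dx=-3,dy=+7->D
  (1,6):dx=+3,dy=+13->C; (1,7):dx=-8,dy=-2->C; (1,8):dx=+4,dy=+15->C; (1,9):dx=-7,dy=+9->D
  (1,10):dx=-5,dy=+5->D; (2,3):dx=-3,dy=-6->C; (2,4):dx=+5,dy=+9->C; (2,5):dx=+3,dy=+5->C
  (2,6):dx=+9,dy=+11->C; (2,7):dx=-2,dy=-4->C; (2,8):dx=+10,dy=+13->C; (2,9):dx=-1,dy=+7->D
  (2,10):dx=+1,dy=+3->C; (3,4):dx=+8,dy=+15->C; (3,5):dx=+6,dy=+11->C; (3,6):dx=+12,dy=+17->C
  (3,7):dx=+1,dy=+2->C; (3,8):dx=+13,dy=+19->C; (3,9):dx=+2,dy=+13->C; (3,10):dx=+4,dy=+9->C
  (4,5):dx=-2,dy=-4->C; (4,6):dx=+4,dy=+2->C; (4,7):dx=-7,dy=-13->C; (4,8):dx=+5,dy=+4->C
  (4,9):dx=-6,dy=-2->C; (4,10):dx=-4,dy=-6->C; (5,6):dx=+6,dy=+6->C; (5,7):dx=-5,dy=-9->C
  (5,8):dx=+7,dy=+8->C; (5,9):dx=-4,dy=+2->D; (5,10):dx=-2,dy=-2->C; (6,7):dx=-11,dy=-15->C
  (6,8):dx=+1,dy=+2->C; (6,9):dx=-10,dy=-4->C; (6,10):dx=-8,dy=-8->C; (7,8):dx=+12,dy=+17->C
  (7,9):dx=+1,dy=+11->C; (7,10):dx=+3,dy=+7->C; (8,9):dx=-11,dy=-6->C; (8,10):dx=-9,dy=-10->C
  (9,10):dx=+2,dy=-4->D
Step 2: C = 37, D = 8, total pairs = 45.
Step 3: tau = (C - D)/(n(n-1)/2) = (37 - 8)/45 = 0.644444.
Step 4: Exact two-sided p-value (enumerate n! = 3628800 permutations of y under H0): p = 0.009148.
Step 5: alpha = 0.05. reject H0.

tau_b = 0.6444 (C=37, D=8), p = 0.009148, reject H0.


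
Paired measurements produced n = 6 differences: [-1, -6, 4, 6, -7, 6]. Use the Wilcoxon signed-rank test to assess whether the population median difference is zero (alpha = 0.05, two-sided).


Step 1: Drop any zero differences (none here) and take |d_i|.
|d| = [1, 6, 4, 6, 7, 6]
Step 2: Midrank |d_i| (ties get averaged ranks).
ranks: |1|->1, |6|->4, |4|->2, |6|->4, |7|->6, |6|->4
Step 3: Attach original signs; sum ranks with positive sign and with negative sign.
W+ = 2 + 4 + 4 = 10
W- = 1 + 4 + 6 = 11
(Check: W+ + W- = 21 should equal n(n+1)/2 = 21.)
Step 4: Test statistic W = min(W+, W-) = 10.
Step 5: Ties in |d|, so use the tie-corrected normal approximation.
        E[W] = n(n+1)/4 = 6*7/4 = 10.5.
        Tie groups: |d|=6 (t=3); sum(t^3 - t) = 24.
        Var[W] = n(n+1)(2n+1)/24 - sum(t^3-t)/48 = 546/24 - 24/48 = 22.25.
        z = (W - E[W]) / sqrt(Var[W]) = (10 - 10.5) / 4.7170 = -0.1060.
        Two-sided p = 2*Phi(z) = 0.915583.
Step 6: alpha = 0.05. fail to reject H0.

W+ = 10, W- = 11, W = min = 10, p = 0.915583, fail to reject H0.


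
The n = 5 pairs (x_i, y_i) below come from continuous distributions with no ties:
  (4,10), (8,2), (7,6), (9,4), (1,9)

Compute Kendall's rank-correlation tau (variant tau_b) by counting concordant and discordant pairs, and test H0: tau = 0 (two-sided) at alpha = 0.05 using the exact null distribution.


Step 1: Enumerate the 10 unordered pairs (i,j) with i<j and classify each by sign(x_j-x_i) * sign(y_j-y_i).
  (1,2):dx=+4,dy=-8->D; (1,3):dx=+3,dy=-4->D; (1,4):dx=+5,dy=-6->D; (1,5):dx=-3,dy=-1->C
  (2,3):dx=-1,dy=+4->D; (2,4):dx=+1,dy=+2->C; (2,5):dx=-7,dy=+7->D; (3,4):dx=+2,dy=-2->D
  (3,5):dx=-6,dy=+3->D; (4,5):dx=-8,dy=+5->D
Step 2: C = 2, D = 8, total pairs = 10.
Step 3: tau = (C - D)/(n(n-1)/2) = (2 - 8)/10 = -0.600000.
Step 4: Exact two-sided p-value (enumerate n! = 120 permutations of y under H0): p = 0.233333.
Step 5: alpha = 0.05. fail to reject H0.

tau_b = -0.6000 (C=2, D=8), p = 0.233333, fail to reject H0.


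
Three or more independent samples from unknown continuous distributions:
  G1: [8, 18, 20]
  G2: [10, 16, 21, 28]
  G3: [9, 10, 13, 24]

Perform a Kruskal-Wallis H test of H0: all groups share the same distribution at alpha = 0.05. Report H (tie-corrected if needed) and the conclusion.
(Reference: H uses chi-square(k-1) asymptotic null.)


Step 1: Combine all N = 11 observations and assign midranks.
sorted (value, group, rank): (8,G1,1), (9,G3,2), (10,G2,3.5), (10,G3,3.5), (13,G3,5), (16,G2,6), (18,G1,7), (20,G1,8), (21,G2,9), (24,G3,10), (28,G2,11)
Step 2: Sum ranks within each group.
R_1 = 16 (n_1 = 3)
R_2 = 29.5 (n_2 = 4)
R_3 = 20.5 (n_3 = 4)
Step 3: H = 12/(N(N+1)) * sum(R_i^2/n_i) - 3(N+1)
     = 12/(11*12) * (16^2/3 + 29.5^2/4 + 20.5^2/4) - 3*12
     = 0.090909 * 407.958 - 36
     = 1.087121.
Step 4: Ties present; correction factor C = 1 - 6/(11^3 - 11) = 0.995455. Corrected H = 1.087121 / 0.995455 = 1.092085.
Step 5: Under H0, H ~ chi^2(2); p-value = 0.579238.
Step 6: alpha = 0.05. fail to reject H0.

H = 1.0921, df = 2, p = 0.579238, fail to reject H0.


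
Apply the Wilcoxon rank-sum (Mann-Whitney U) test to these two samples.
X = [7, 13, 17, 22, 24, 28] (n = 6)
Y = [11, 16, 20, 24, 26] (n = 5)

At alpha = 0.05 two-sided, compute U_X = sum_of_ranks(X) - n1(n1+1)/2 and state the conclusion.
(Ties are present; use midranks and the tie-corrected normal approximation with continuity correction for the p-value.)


Step 1: Combine and sort all 11 observations; assign midranks.
sorted (value, group): (7,X), (11,Y), (13,X), (16,Y), (17,X), (20,Y), (22,X), (24,X), (24,Y), (26,Y), (28,X)
ranks: 7->1, 11->2, 13->3, 16->4, 17->5, 20->6, 22->7, 24->8.5, 24->8.5, 26->10, 28->11
Step 2: Rank sum for X: R1 = 1 + 3 + 5 + 7 + 8.5 + 11 = 35.5.
Step 3: U_X = R1 - n1(n1+1)/2 = 35.5 - 6*7/2 = 35.5 - 21 = 14.5.
       U_Y = n1*n2 - U_X = 30 - 14.5 = 15.5.
Step 4: Ties are present, so use the tie-corrected normal approximation (with continuity correction) for the p-value.
Step 5: p-value = 1.000000; compare to alpha = 0.05. fail to reject H0.

U_X = 14.5, p = 1.000000, fail to reject H0 at alpha = 0.05.


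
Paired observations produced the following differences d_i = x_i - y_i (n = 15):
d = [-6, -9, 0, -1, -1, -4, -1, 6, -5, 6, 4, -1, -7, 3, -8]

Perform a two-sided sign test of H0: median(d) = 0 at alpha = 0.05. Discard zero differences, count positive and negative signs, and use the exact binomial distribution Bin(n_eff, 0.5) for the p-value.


Step 1: Discard zero differences. Original n = 15; n_eff = number of nonzero differences = 14.
Nonzero differences (with sign): -6, -9, -1, -1, -4, -1, +6, -5, +6, +4, -1, -7, +3, -8
Step 2: Count signs: positive = 4, negative = 10.
Step 3: Under H0: P(positive) = 0.5, so the number of positives S ~ Bin(14, 0.5).
Step 4: Two-sided exact p-value = sum of Bin(14,0.5) probabilities at or below the observed probability = 0.179565.
Step 5: alpha = 0.05. fail to reject H0.

n_eff = 14, pos = 4, neg = 10, p = 0.179565, fail to reject H0.


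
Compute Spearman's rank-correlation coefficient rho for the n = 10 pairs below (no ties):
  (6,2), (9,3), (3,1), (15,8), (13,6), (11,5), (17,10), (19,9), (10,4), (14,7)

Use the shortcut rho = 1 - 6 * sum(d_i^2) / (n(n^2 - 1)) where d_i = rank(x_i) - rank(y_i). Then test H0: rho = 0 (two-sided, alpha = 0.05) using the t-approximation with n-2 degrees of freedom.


Step 1: Rank x and y separately (midranks; no ties here).
rank(x): 6->2, 9->3, 3->1, 15->8, 13->6, 11->5, 17->9, 19->10, 10->4, 14->7
rank(y): 2->2, 3->3, 1->1, 8->8, 6->6, 5->5, 10->10, 9->9, 4->4, 7->7
Step 2: d_i = R_x(i) - R_y(i); compute d_i^2.
  (2-2)^2=0, (3-3)^2=0, (1-1)^2=0, (8-8)^2=0, (6-6)^2=0, (5-5)^2=0, (9-10)^2=1, (10-9)^2=1, (4-4)^2=0, (7-7)^2=0
sum(d^2) = 2.
Step 3: rho = 1 - 6*2 / (10*(10^2 - 1)) = 1 - 12/990 = 0.987879.
Step 4: Under H0, t = rho * sqrt((n-2)/(1-rho^2)) = 18.0003 ~ t(8).
Step 5: Two-sided p-value from the t-distribution with 8 df = 0.000000.
Step 6: alpha = 0.05. reject H0.

rho = 0.9879, p = 0.000000, reject H0 at alpha = 0.05.


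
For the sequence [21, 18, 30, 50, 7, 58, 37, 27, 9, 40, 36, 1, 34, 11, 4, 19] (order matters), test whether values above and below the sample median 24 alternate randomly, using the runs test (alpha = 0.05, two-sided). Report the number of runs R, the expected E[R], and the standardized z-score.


Step 1: Compute median = 24; label A = above, B = below.
Labels in order: BBAABAAABAABABBB  (n_A = 8, n_B = 8)
Step 2: Count runs R = 9.
Step 3: Under H0 (random ordering), E[R] = 2*n_A*n_B/(n_A+n_B) + 1 = 2*8*8/16 + 1 = 9.0000.
        Var[R] = 2*n_A*n_B*(2*n_A*n_B - n_A - n_B) / ((n_A+n_B)^2 * (n_A+n_B-1)) = 14336/3840 = 3.7333.
        SD[R] = 1.9322.
Step 4: R = E[R], so z = 0 with no continuity correction.
Step 5: Two-sided p-value via normal approximation = 2*(1 - Phi(|z|)) = 1.000000.
Step 6: alpha = 0.05. fail to reject H0.

R = 9, z = 0.0000, p = 1.000000, fail to reject H0.


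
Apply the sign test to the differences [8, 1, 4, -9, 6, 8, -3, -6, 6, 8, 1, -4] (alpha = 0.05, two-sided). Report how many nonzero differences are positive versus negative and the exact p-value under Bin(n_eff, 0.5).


Step 1: Discard zero differences. Original n = 12; n_eff = number of nonzero differences = 12.
Nonzero differences (with sign): +8, +1, +4, -9, +6, +8, -3, -6, +6, +8, +1, -4
Step 2: Count signs: positive = 8, negative = 4.
Step 3: Under H0: P(positive) = 0.5, so the number of positives S ~ Bin(12, 0.5).
Step 4: Two-sided exact p-value = sum of Bin(12,0.5) probabilities at or below the observed probability = 0.387695.
Step 5: alpha = 0.05. fail to reject H0.

n_eff = 12, pos = 8, neg = 4, p = 0.387695, fail to reject H0.


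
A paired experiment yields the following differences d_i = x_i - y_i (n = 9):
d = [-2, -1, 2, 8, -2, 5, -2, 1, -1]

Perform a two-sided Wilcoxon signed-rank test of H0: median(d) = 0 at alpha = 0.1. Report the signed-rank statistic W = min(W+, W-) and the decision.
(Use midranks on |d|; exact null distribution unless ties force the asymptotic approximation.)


Step 1: Drop any zero differences (none here) and take |d_i|.
|d| = [2, 1, 2, 8, 2, 5, 2, 1, 1]
Step 2: Midrank |d_i| (ties get averaged ranks).
ranks: |2|->5.5, |1|->2, |2|->5.5, |8|->9, |2|->5.5, |5|->8, |2|->5.5, |1|->2, |1|->2
Step 3: Attach original signs; sum ranks with positive sign and with negative sign.
W+ = 5.5 + 9 + 8 + 2 = 24.5
W- = 5.5 + 2 + 5.5 + 5.5 + 2 = 20.5
(Check: W+ + W- = 45 should equal n(n+1)/2 = 45.)
Step 4: Test statistic W = min(W+, W-) = 20.5.
Step 5: Ties in |d|, so use the tie-corrected normal approximation.
        E[W] = n(n+1)/4 = 9*10/4 = 22.5.
        Tie groups: |d|=1 (t=3), |d|=2 (t=4); sum(t^3 - t) = 84.
        Var[W] = n(n+1)(2n+1)/24 - sum(t^3-t)/48 = 1710/24 - 84/48 = 69.5.
        z = (W - E[W]) / sqrt(Var[W]) = (20.5 - 22.5) / 8.3367 = -0.2399.
        Two-sided p = 2*Phi(z) = 0.810405.
Step 6: alpha = 0.1. fail to reject H0.

W+ = 24.5, W- = 20.5, W = min = 20.5, p = 0.810405, fail to reject H0.


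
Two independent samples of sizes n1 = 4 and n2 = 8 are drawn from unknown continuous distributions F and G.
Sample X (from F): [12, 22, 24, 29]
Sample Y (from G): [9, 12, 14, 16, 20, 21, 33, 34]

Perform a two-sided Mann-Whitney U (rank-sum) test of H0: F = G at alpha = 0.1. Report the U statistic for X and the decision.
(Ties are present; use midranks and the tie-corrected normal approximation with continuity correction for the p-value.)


Step 1: Combine and sort all 12 observations; assign midranks.
sorted (value, group): (9,Y), (12,X), (12,Y), (14,Y), (16,Y), (20,Y), (21,Y), (22,X), (24,X), (29,X), (33,Y), (34,Y)
ranks: 9->1, 12->2.5, 12->2.5, 14->4, 16->5, 20->6, 21->7, 22->8, 24->9, 29->10, 33->11, 34->12
Step 2: Rank sum for X: R1 = 2.5 + 8 + 9 + 10 = 29.5.
Step 3: U_X = R1 - n1(n1+1)/2 = 29.5 - 4*5/2 = 29.5 - 10 = 19.5.
       U_Y = n1*n2 - U_X = 32 - 19.5 = 12.5.
Step 4: Ties are present, so use the tie-corrected normal approximation (with continuity correction) for the p-value.
Step 5: p-value = 0.609759; compare to alpha = 0.1. fail to reject H0.

U_X = 19.5, p = 0.609759, fail to reject H0 at alpha = 0.1.


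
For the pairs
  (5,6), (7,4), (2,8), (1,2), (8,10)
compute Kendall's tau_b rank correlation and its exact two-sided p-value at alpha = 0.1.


Step 1: Enumerate the 10 unordered pairs (i,j) with i<j and classify each by sign(x_j-x_i) * sign(y_j-y_i).
  (1,2):dx=+2,dy=-2->D; (1,3):dx=-3,dy=+2->D; (1,4):dx=-4,dy=-4->C; (1,5):dx=+3,dy=+4->C
  (2,3):dx=-5,dy=+4->D; (2,4):dx=-6,dy=-2->C; (2,5):dx=+1,dy=+6->C; (3,4):dx=-1,dy=-6->C
  (3,5):dx=+6,dy=+2->C; (4,5):dx=+7,dy=+8->C
Step 2: C = 7, D = 3, total pairs = 10.
Step 3: tau = (C - D)/(n(n-1)/2) = (7 - 3)/10 = 0.400000.
Step 4: Exact two-sided p-value (enumerate n! = 120 permutations of y under H0): p = 0.483333.
Step 5: alpha = 0.1. fail to reject H0.

tau_b = 0.4000 (C=7, D=3), p = 0.483333, fail to reject H0.


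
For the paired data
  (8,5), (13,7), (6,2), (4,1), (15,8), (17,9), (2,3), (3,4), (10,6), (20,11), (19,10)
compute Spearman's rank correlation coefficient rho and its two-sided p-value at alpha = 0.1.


Step 1: Rank x and y separately (midranks; no ties here).
rank(x): 8->5, 13->7, 6->4, 4->3, 15->8, 17->9, 2->1, 3->2, 10->6, 20->11, 19->10
rank(y): 5->5, 7->7, 2->2, 1->1, 8->8, 9->9, 3->3, 4->4, 6->6, 11->11, 10->10
Step 2: d_i = R_x(i) - R_y(i); compute d_i^2.
  (5-5)^2=0, (7-7)^2=0, (4-2)^2=4, (3-1)^2=4, (8-8)^2=0, (9-9)^2=0, (1-3)^2=4, (2-4)^2=4, (6-6)^2=0, (11-11)^2=0, (10-10)^2=0
sum(d^2) = 16.
Step 3: rho = 1 - 6*16 / (11*(11^2 - 1)) = 1 - 96/1320 = 0.927273.
Step 4: Under H0, t = rho * sqrt((n-2)/(1-rho^2)) = 7.4303 ~ t(9).
Step 5: Two-sided p-value from the t-distribution with 9 df = 0.000040.
Step 6: alpha = 0.1. reject H0.

rho = 0.9273, p = 0.000040, reject H0 at alpha = 0.1.


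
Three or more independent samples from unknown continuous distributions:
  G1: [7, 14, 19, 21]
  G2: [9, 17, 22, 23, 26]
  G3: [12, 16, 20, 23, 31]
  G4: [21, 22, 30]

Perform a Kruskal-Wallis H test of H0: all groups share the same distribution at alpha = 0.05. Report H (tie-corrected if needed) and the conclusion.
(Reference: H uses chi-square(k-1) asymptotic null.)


Step 1: Combine all N = 17 observations and assign midranks.
sorted (value, group, rank): (7,G1,1), (9,G2,2), (12,G3,3), (14,G1,4), (16,G3,5), (17,G2,6), (19,G1,7), (20,G3,8), (21,G1,9.5), (21,G4,9.5), (22,G2,11.5), (22,G4,11.5), (23,G2,13.5), (23,G3,13.5), (26,G2,15), (30,G4,16), (31,G3,17)
Step 2: Sum ranks within each group.
R_1 = 21.5 (n_1 = 4)
R_2 = 48 (n_2 = 5)
R_3 = 46.5 (n_3 = 5)
R_4 = 37 (n_4 = 3)
Step 3: H = 12/(N(N+1)) * sum(R_i^2/n_i) - 3(N+1)
     = 12/(17*18) * (21.5^2/4 + 48^2/5 + 46.5^2/5 + 37^2/3) - 3*18
     = 0.039216 * 1465.15 - 54
     = 3.456699.
Step 4: Ties present; correction factor C = 1 - 18/(17^3 - 17) = 0.996324. Corrected H = 3.456699 / 0.996324 = 3.469455.
Step 5: Under H0, H ~ chi^2(3); p-value = 0.324745.
Step 6: alpha = 0.05. fail to reject H0.

H = 3.4695, df = 3, p = 0.324745, fail to reject H0.


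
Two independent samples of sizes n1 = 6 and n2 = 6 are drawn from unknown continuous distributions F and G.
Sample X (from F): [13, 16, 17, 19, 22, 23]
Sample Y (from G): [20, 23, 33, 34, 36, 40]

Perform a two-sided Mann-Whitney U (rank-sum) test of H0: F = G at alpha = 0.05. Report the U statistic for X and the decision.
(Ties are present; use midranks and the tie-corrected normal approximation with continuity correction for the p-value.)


Step 1: Combine and sort all 12 observations; assign midranks.
sorted (value, group): (13,X), (16,X), (17,X), (19,X), (20,Y), (22,X), (23,X), (23,Y), (33,Y), (34,Y), (36,Y), (40,Y)
ranks: 13->1, 16->2, 17->3, 19->4, 20->5, 22->6, 23->7.5, 23->7.5, 33->9, 34->10, 36->11, 40->12
Step 2: Rank sum for X: R1 = 1 + 2 + 3 + 4 + 6 + 7.5 = 23.5.
Step 3: U_X = R1 - n1(n1+1)/2 = 23.5 - 6*7/2 = 23.5 - 21 = 2.5.
       U_Y = n1*n2 - U_X = 36 - 2.5 = 33.5.
Step 4: Ties are present, so use the tie-corrected normal approximation (with continuity correction) for the p-value.
Step 5: p-value = 0.016122; compare to alpha = 0.05. reject H0.

U_X = 2.5, p = 0.016122, reject H0 at alpha = 0.05.


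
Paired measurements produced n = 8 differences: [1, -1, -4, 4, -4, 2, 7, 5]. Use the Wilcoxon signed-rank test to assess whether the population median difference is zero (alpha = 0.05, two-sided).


Step 1: Drop any zero differences (none here) and take |d_i|.
|d| = [1, 1, 4, 4, 4, 2, 7, 5]
Step 2: Midrank |d_i| (ties get averaged ranks).
ranks: |1|->1.5, |1|->1.5, |4|->5, |4|->5, |4|->5, |2|->3, |7|->8, |5|->7
Step 3: Attach original signs; sum ranks with positive sign and with negative sign.
W+ = 1.5 + 5 + 3 + 8 + 7 = 24.5
W- = 1.5 + 5 + 5 = 11.5
(Check: W+ + W- = 36 should equal n(n+1)/2 = 36.)
Step 4: Test statistic W = min(W+, W-) = 11.5.
Step 5: Ties in |d|, so use the tie-corrected normal approximation.
        E[W] = n(n+1)/4 = 8*9/4 = 18.
        Tie groups: |d|=1 (t=2), |d|=4 (t=3); sum(t^3 - t) = 30.
        Var[W] = n(n+1)(2n+1)/24 - sum(t^3-t)/48 = 1224/24 - 30/48 = 50.375.
        z = (W - E[W]) / sqrt(Var[W]) = (11.5 - 18) / 7.0975 = -0.9158.
        Two-sided p = 2*Phi(z) = 0.359766.
Step 6: alpha = 0.05. fail to reject H0.

W+ = 24.5, W- = 11.5, W = min = 11.5, p = 0.359766, fail to reject H0.


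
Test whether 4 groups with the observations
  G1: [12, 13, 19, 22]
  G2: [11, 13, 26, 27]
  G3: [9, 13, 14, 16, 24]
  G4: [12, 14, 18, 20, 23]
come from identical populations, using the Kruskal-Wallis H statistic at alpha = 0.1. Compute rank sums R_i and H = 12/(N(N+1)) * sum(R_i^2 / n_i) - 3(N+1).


Step 1: Combine all N = 18 observations and assign midranks.
sorted (value, group, rank): (9,G3,1), (11,G2,2), (12,G1,3.5), (12,G4,3.5), (13,G1,6), (13,G2,6), (13,G3,6), (14,G3,8.5), (14,G4,8.5), (16,G3,10), (18,G4,11), (19,G1,12), (20,G4,13), (22,G1,14), (23,G4,15), (24,G3,16), (26,G2,17), (27,G2,18)
Step 2: Sum ranks within each group.
R_1 = 35.5 (n_1 = 4)
R_2 = 43 (n_2 = 4)
R_3 = 41.5 (n_3 = 5)
R_4 = 51 (n_4 = 5)
Step 3: H = 12/(N(N+1)) * sum(R_i^2/n_i) - 3(N+1)
     = 12/(18*19) * (35.5^2/4 + 43^2/4 + 41.5^2/5 + 51^2/5) - 3*19
     = 0.035088 * 1641.96 - 57
     = 0.612719.
Step 4: Ties present; correction factor C = 1 - 36/(18^3 - 18) = 0.993808. Corrected H = 0.612719 / 0.993808 = 0.616537.
Step 5: Under H0, H ~ chi^2(3); p-value = 0.892636.
Step 6: alpha = 0.1. fail to reject H0.

H = 0.6165, df = 3, p = 0.892636, fail to reject H0.


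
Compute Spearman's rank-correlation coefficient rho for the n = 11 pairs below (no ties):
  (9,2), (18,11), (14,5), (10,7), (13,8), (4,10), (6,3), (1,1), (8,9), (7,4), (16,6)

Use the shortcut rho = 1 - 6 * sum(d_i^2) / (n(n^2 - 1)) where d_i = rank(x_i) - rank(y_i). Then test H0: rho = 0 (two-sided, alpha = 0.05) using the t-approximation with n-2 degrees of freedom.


Step 1: Rank x and y separately (midranks; no ties here).
rank(x): 9->6, 18->11, 14->9, 10->7, 13->8, 4->2, 6->3, 1->1, 8->5, 7->4, 16->10
rank(y): 2->2, 11->11, 5->5, 7->7, 8->8, 10->10, 3->3, 1->1, 9->9, 4->4, 6->6
Step 2: d_i = R_x(i) - R_y(i); compute d_i^2.
  (6-2)^2=16, (11-11)^2=0, (9-5)^2=16, (7-7)^2=0, (8-8)^2=0, (2-10)^2=64, (3-3)^2=0, (1-1)^2=0, (5-9)^2=16, (4-4)^2=0, (10-6)^2=16
sum(d^2) = 128.
Step 3: rho = 1 - 6*128 / (11*(11^2 - 1)) = 1 - 768/1320 = 0.418182.
Step 4: Under H0, t = rho * sqrt((n-2)/(1-rho^2)) = 1.3811 ~ t(9).
Step 5: Two-sided p-value from the t-distribution with 9 df = 0.200570.
Step 6: alpha = 0.05. fail to reject H0.

rho = 0.4182, p = 0.200570, fail to reject H0 at alpha = 0.05.


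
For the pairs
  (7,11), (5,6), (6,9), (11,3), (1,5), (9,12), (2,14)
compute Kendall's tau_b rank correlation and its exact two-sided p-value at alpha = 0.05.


Step 1: Enumerate the 21 unordered pairs (i,j) with i<j and classify each by sign(x_j-x_i) * sign(y_j-y_i).
  (1,2):dx=-2,dy=-5->C; (1,3):dx=-1,dy=-2->C; (1,4):dx=+4,dy=-8->D; (1,5):dx=-6,dy=-6->C
  (1,6):dx=+2,dy=+1->C; (1,7):dx=-5,dy=+3->D; (2,3):dx=+1,dy=+3->C; (2,4):dx=+6,dy=-3->D
  (2,5):dx=-4,dy=-1->C; (2,6):dx=+4,dy=+6->C; (2,7):dx=-3,dy=+8->D; (3,4):dx=+5,dy=-6->D
  (3,5):dx=-5,dy=-4->C; (3,6):dx=+3,dy=+3->C; (3,7):dx=-4,dy=+5->D; (4,5):dx=-10,dy=+2->D
  (4,6):dx=-2,dy=+9->D; (4,7):dx=-9,dy=+11->D; (5,6):dx=+8,dy=+7->C; (5,7):dx=+1,dy=+9->C
  (6,7):dx=-7,dy=+2->D
Step 2: C = 11, D = 10, total pairs = 21.
Step 3: tau = (C - D)/(n(n-1)/2) = (11 - 10)/21 = 0.047619.
Step 4: Exact two-sided p-value (enumerate n! = 5040 permutations of y under H0): p = 1.000000.
Step 5: alpha = 0.05. fail to reject H0.

tau_b = 0.0476 (C=11, D=10), p = 1.000000, fail to reject H0.


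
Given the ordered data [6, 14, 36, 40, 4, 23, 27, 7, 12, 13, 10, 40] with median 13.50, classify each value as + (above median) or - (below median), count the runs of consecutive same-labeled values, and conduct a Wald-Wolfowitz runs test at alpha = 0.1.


Step 1: Compute median = 13.50; label A = above, B = below.
Labels in order: BAAABAABBBBA  (n_A = 6, n_B = 6)
Step 2: Count runs R = 6.
Step 3: Under H0 (random ordering), E[R] = 2*n_A*n_B/(n_A+n_B) + 1 = 2*6*6/12 + 1 = 7.0000.
        Var[R] = 2*n_A*n_B*(2*n_A*n_B - n_A - n_B) / ((n_A+n_B)^2 * (n_A+n_B-1)) = 4320/1584 = 2.7273.
        SD[R] = 1.6514.
Step 4: Continuity-corrected z = (R + 0.5 - E[R]) / SD[R] = (6 + 0.5 - 7.0000) / 1.6514 = -0.3028.
Step 5: Two-sided p-value via normal approximation = 2*(1 - Phi(|z|)) = 0.762069.
Step 6: alpha = 0.1. fail to reject H0.

R = 6, z = -0.3028, p = 0.762069, fail to reject H0.


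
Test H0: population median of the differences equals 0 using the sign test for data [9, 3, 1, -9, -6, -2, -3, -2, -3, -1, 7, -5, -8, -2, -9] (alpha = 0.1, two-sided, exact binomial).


Step 1: Discard zero differences. Original n = 15; n_eff = number of nonzero differences = 15.
Nonzero differences (with sign): +9, +3, +1, -9, -6, -2, -3, -2, -3, -1, +7, -5, -8, -2, -9
Step 2: Count signs: positive = 4, negative = 11.
Step 3: Under H0: P(positive) = 0.5, so the number of positives S ~ Bin(15, 0.5).
Step 4: Two-sided exact p-value = sum of Bin(15,0.5) probabilities at or below the observed probability = 0.118469.
Step 5: alpha = 0.1. fail to reject H0.

n_eff = 15, pos = 4, neg = 11, p = 0.118469, fail to reject H0.


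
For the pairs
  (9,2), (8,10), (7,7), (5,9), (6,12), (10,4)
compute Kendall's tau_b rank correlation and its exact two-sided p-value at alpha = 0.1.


Step 1: Enumerate the 15 unordered pairs (i,j) with i<j and classify each by sign(x_j-x_i) * sign(y_j-y_i).
  (1,2):dx=-1,dy=+8->D; (1,3):dx=-2,dy=+5->D; (1,4):dx=-4,dy=+7->D; (1,5):dx=-3,dy=+10->D
  (1,6):dx=+1,dy=+2->C; (2,3):dx=-1,dy=-3->C; (2,4):dx=-3,dy=-1->C; (2,5):dx=-2,dy=+2->D
  (2,6):dx=+2,dy=-6->D; (3,4):dx=-2,dy=+2->D; (3,5):dx=-1,dy=+5->D; (3,6):dx=+3,dy=-3->D
  (4,5):dx=+1,dy=+3->C; (4,6):dx=+5,dy=-5->D; (5,6):dx=+4,dy=-8->D
Step 2: C = 4, D = 11, total pairs = 15.
Step 3: tau = (C - D)/(n(n-1)/2) = (4 - 11)/15 = -0.466667.
Step 4: Exact two-sided p-value (enumerate n! = 720 permutations of y under H0): p = 0.272222.
Step 5: alpha = 0.1. fail to reject H0.

tau_b = -0.4667 (C=4, D=11), p = 0.272222, fail to reject H0.


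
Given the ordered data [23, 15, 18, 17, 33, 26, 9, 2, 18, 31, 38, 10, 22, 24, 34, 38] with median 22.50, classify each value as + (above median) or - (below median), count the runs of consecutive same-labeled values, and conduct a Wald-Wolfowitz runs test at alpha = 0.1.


Step 1: Compute median = 22.50; label A = above, B = below.
Labels in order: ABBBAABBBAABBAAA  (n_A = 8, n_B = 8)
Step 2: Count runs R = 7.
Step 3: Under H0 (random ordering), E[R] = 2*n_A*n_B/(n_A+n_B) + 1 = 2*8*8/16 + 1 = 9.0000.
        Var[R] = 2*n_A*n_B*(2*n_A*n_B - n_A - n_B) / ((n_A+n_B)^2 * (n_A+n_B-1)) = 14336/3840 = 3.7333.
        SD[R] = 1.9322.
Step 4: Continuity-corrected z = (R + 0.5 - E[R]) / SD[R] = (7 + 0.5 - 9.0000) / 1.9322 = -0.7763.
Step 5: Two-sided p-value via normal approximation = 2*(1 - Phi(|z|)) = 0.437558.
Step 6: alpha = 0.1. fail to reject H0.

R = 7, z = -0.7763, p = 0.437558, fail to reject H0.


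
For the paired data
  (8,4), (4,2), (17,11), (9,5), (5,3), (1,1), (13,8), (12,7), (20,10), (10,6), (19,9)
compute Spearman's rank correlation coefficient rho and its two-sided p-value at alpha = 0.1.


Step 1: Rank x and y separately (midranks; no ties here).
rank(x): 8->4, 4->2, 17->9, 9->5, 5->3, 1->1, 13->8, 12->7, 20->11, 10->6, 19->10
rank(y): 4->4, 2->2, 11->11, 5->5, 3->3, 1->1, 8->8, 7->7, 10->10, 6->6, 9->9
Step 2: d_i = R_x(i) - R_y(i); compute d_i^2.
  (4-4)^2=0, (2-2)^2=0, (9-11)^2=4, (5-5)^2=0, (3-3)^2=0, (1-1)^2=0, (8-8)^2=0, (7-7)^2=0, (11-10)^2=1, (6-6)^2=0, (10-9)^2=1
sum(d^2) = 6.
Step 3: rho = 1 - 6*6 / (11*(11^2 - 1)) = 1 - 36/1320 = 0.972727.
Step 4: Under H0, t = rho * sqrt((n-2)/(1-rho^2)) = 12.5810 ~ t(9).
Step 5: Two-sided p-value from the t-distribution with 9 df = 0.000001.
Step 6: alpha = 0.1. reject H0.

rho = 0.9727, p = 0.000001, reject H0 at alpha = 0.1.


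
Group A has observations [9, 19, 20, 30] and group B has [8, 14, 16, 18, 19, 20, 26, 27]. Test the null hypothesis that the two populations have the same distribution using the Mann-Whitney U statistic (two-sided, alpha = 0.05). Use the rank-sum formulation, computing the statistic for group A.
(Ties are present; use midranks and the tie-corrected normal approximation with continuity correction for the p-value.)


Step 1: Combine and sort all 12 observations; assign midranks.
sorted (value, group): (8,Y), (9,X), (14,Y), (16,Y), (18,Y), (19,X), (19,Y), (20,X), (20,Y), (26,Y), (27,Y), (30,X)
ranks: 8->1, 9->2, 14->3, 16->4, 18->5, 19->6.5, 19->6.5, 20->8.5, 20->8.5, 26->10, 27->11, 30->12
Step 2: Rank sum for X: R1 = 2 + 6.5 + 8.5 + 12 = 29.
Step 3: U_X = R1 - n1(n1+1)/2 = 29 - 4*5/2 = 29 - 10 = 19.
       U_Y = n1*n2 - U_X = 32 - 19 = 13.
Step 4: Ties are present, so use the tie-corrected normal approximation (with continuity correction) for the p-value.
Step 5: p-value = 0.670038; compare to alpha = 0.05. fail to reject H0.

U_X = 19, p = 0.670038, fail to reject H0 at alpha = 0.05.


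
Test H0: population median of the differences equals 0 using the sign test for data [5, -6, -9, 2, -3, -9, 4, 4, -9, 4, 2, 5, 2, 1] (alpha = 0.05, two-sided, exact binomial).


Step 1: Discard zero differences. Original n = 14; n_eff = number of nonzero differences = 14.
Nonzero differences (with sign): +5, -6, -9, +2, -3, -9, +4, +4, -9, +4, +2, +5, +2, +1
Step 2: Count signs: positive = 9, negative = 5.
Step 3: Under H0: P(positive) = 0.5, so the number of positives S ~ Bin(14, 0.5).
Step 4: Two-sided exact p-value = sum of Bin(14,0.5) probabilities at or below the observed probability = 0.423950.
Step 5: alpha = 0.05. fail to reject H0.

n_eff = 14, pos = 9, neg = 5, p = 0.423950, fail to reject H0.


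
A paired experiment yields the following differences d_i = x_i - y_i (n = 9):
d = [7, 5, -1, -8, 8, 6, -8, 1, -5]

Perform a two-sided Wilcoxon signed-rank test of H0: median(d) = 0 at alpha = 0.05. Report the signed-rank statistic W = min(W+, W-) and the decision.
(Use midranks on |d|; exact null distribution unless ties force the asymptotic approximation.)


Step 1: Drop any zero differences (none here) and take |d_i|.
|d| = [7, 5, 1, 8, 8, 6, 8, 1, 5]
Step 2: Midrank |d_i| (ties get averaged ranks).
ranks: |7|->6, |5|->3.5, |1|->1.5, |8|->8, |8|->8, |6|->5, |8|->8, |1|->1.5, |5|->3.5
Step 3: Attach original signs; sum ranks with positive sign and with negative sign.
W+ = 6 + 3.5 + 8 + 5 + 1.5 = 24
W- = 1.5 + 8 + 8 + 3.5 = 21
(Check: W+ + W- = 45 should equal n(n+1)/2 = 45.)
Step 4: Test statistic W = min(W+, W-) = 21.
Step 5: Ties in |d|, so use the tie-corrected normal approximation.
        E[W] = n(n+1)/4 = 9*10/4 = 22.5.
        Tie groups: |d|=1 (t=2), |d|=5 (t=2), |d|=8 (t=3); sum(t^3 - t) = 36.
        Var[W] = n(n+1)(2n+1)/24 - sum(t^3-t)/48 = 1710/24 - 36/48 = 70.5.
        z = (W - E[W]) / sqrt(Var[W]) = (21 - 22.5) / 8.3964 = -0.1786.
        Two-sided p = 2*Phi(z) = 0.858215.
Step 6: alpha = 0.05. fail to reject H0.

W+ = 24, W- = 21, W = min = 21, p = 0.858215, fail to reject H0.


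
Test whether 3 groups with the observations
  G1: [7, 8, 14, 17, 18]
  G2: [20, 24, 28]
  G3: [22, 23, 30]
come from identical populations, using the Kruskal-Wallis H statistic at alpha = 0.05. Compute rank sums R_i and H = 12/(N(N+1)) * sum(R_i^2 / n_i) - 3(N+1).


Step 1: Combine all N = 11 observations and assign midranks.
sorted (value, group, rank): (7,G1,1), (8,G1,2), (14,G1,3), (17,G1,4), (18,G1,5), (20,G2,6), (22,G3,7), (23,G3,8), (24,G2,9), (28,G2,10), (30,G3,11)
Step 2: Sum ranks within each group.
R_1 = 15 (n_1 = 5)
R_2 = 25 (n_2 = 3)
R_3 = 26 (n_3 = 3)
Step 3: H = 12/(N(N+1)) * sum(R_i^2/n_i) - 3(N+1)
     = 12/(11*12) * (15^2/5 + 25^2/3 + 26^2/3) - 3*12
     = 0.090909 * 478.667 - 36
     = 7.515152.
Step 4: No ties, so H is used without correction.
Step 5: Under H0, H ~ chi^2(2); p-value = 0.023340.
Step 6: alpha = 0.05. reject H0.

H = 7.5152, df = 2, p = 0.023340, reject H0.


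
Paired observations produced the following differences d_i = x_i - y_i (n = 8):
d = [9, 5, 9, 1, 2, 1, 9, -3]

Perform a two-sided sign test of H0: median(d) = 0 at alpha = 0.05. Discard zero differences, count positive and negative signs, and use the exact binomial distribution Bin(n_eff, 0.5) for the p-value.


Step 1: Discard zero differences. Original n = 8; n_eff = number of nonzero differences = 8.
Nonzero differences (with sign): +9, +5, +9, +1, +2, +1, +9, -3
Step 2: Count signs: positive = 7, negative = 1.
Step 3: Under H0: P(positive) = 0.5, so the number of positives S ~ Bin(8, 0.5).
Step 4: Two-sided exact p-value = sum of Bin(8,0.5) probabilities at or below the observed probability = 0.070312.
Step 5: alpha = 0.05. fail to reject H0.

n_eff = 8, pos = 7, neg = 1, p = 0.070312, fail to reject H0.


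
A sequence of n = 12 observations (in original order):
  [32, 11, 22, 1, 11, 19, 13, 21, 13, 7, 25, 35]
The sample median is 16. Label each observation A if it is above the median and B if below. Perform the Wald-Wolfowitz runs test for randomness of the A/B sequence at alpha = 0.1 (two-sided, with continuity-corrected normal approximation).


Step 1: Compute median = 16; label A = above, B = below.
Labels in order: ABABBABABBAA  (n_A = 6, n_B = 6)
Step 2: Count runs R = 9.
Step 3: Under H0 (random ordering), E[R] = 2*n_A*n_B/(n_A+n_B) + 1 = 2*6*6/12 + 1 = 7.0000.
        Var[R] = 2*n_A*n_B*(2*n_A*n_B - n_A - n_B) / ((n_A+n_B)^2 * (n_A+n_B-1)) = 4320/1584 = 2.7273.
        SD[R] = 1.6514.
Step 4: Continuity-corrected z = (R - 0.5 - E[R]) / SD[R] = (9 - 0.5 - 7.0000) / 1.6514 = 0.9083.
Step 5: Two-sided p-value via normal approximation = 2*(1 - Phi(|z|)) = 0.363722.
Step 6: alpha = 0.1. fail to reject H0.

R = 9, z = 0.9083, p = 0.363722, fail to reject H0.


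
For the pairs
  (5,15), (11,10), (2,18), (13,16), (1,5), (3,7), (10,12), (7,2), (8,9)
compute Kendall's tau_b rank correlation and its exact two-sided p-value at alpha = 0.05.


Step 1: Enumerate the 36 unordered pairs (i,j) with i<j and classify each by sign(x_j-x_i) * sign(y_j-y_i).
  (1,2):dx=+6,dy=-5->D; (1,3):dx=-3,dy=+3->D; (1,4):dx=+8,dy=+1->C; (1,5):dx=-4,dy=-10->C
  (1,6):dx=-2,dy=-8->C; (1,7):dx=+5,dy=-3->D; (1,8):dx=+2,dy=-13->D; (1,9):dx=+3,dy=-6->D
  (2,3):dx=-9,dy=+8->D; (2,4):dx=+2,dy=+6->C; (2,5):dx=-10,dy=-5->C; (2,6):dx=-8,dy=-3->C
  (2,7):dx=-1,dy=+2->D; (2,8):dx=-4,dy=-8->C; (2,9):dx=-3,dy=-1->C; (3,4):dx=+11,dy=-2->D
  (3,5):dx=-1,dy=-13->C; (3,6):dx=+1,dy=-11->D; (3,7):dx=+8,dy=-6->D; (3,8):dx=+5,dy=-16->D
  (3,9):dx=+6,dy=-9->D; (4,5):dx=-12,dy=-11->C; (4,6):dx=-10,dy=-9->C; (4,7):dx=-3,dy=-4->C
  (4,8):dx=-6,dy=-14->C; (4,9):dx=-5,dy=-7->C; (5,6):dx=+2,dy=+2->C; (5,7):dx=+9,dy=+7->C
  (5,8):dx=+6,dy=-3->D; (5,9):dx=+7,dy=+4->C; (6,7):dx=+7,dy=+5->C; (6,8):dx=+4,dy=-5->D
  (6,9):dx=+5,dy=+2->C; (7,8):dx=-3,dy=-10->C; (7,9):dx=-2,dy=-3->C; (8,9):dx=+1,dy=+7->C
Step 2: C = 22, D = 14, total pairs = 36.
Step 3: tau = (C - D)/(n(n-1)/2) = (22 - 14)/36 = 0.222222.
Step 4: Exact two-sided p-value (enumerate n! = 362880 permutations of y under H0): p = 0.476709.
Step 5: alpha = 0.05. fail to reject H0.

tau_b = 0.2222 (C=22, D=14), p = 0.476709, fail to reject H0.


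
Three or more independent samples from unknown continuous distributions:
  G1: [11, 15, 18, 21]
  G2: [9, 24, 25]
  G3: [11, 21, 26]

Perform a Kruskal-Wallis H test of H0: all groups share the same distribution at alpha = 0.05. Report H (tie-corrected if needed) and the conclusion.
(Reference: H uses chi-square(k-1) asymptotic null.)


Step 1: Combine all N = 10 observations and assign midranks.
sorted (value, group, rank): (9,G2,1), (11,G1,2.5), (11,G3,2.5), (15,G1,4), (18,G1,5), (21,G1,6.5), (21,G3,6.5), (24,G2,8), (25,G2,9), (26,G3,10)
Step 2: Sum ranks within each group.
R_1 = 18 (n_1 = 4)
R_2 = 18 (n_2 = 3)
R_3 = 19 (n_3 = 3)
Step 3: H = 12/(N(N+1)) * sum(R_i^2/n_i) - 3(N+1)
     = 12/(10*11) * (18^2/4 + 18^2/3 + 19^2/3) - 3*11
     = 0.109091 * 309.333 - 33
     = 0.745455.
Step 4: Ties present; correction factor C = 1 - 12/(10^3 - 10) = 0.987879. Corrected H = 0.745455 / 0.987879 = 0.754601.
Step 5: Under H0, H ~ chi^2(2); p-value = 0.685710.
Step 6: alpha = 0.05. fail to reject H0.

H = 0.7546, df = 2, p = 0.685710, fail to reject H0.
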